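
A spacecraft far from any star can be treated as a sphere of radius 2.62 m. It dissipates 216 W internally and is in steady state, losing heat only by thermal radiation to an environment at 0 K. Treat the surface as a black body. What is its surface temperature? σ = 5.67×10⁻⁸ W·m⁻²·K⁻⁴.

T ≈ 81.5 K

Steady state: internal power = radiated power, P = εσA T⁴.
Radiating area A = 4πr² = 86.26 m².
T⁴ = P/(εσA) = 216/(1.0·5.67×10⁻⁸·86.26) = 4.416×10⁷ K⁴.
T = (4.416×10⁷)^(1/4).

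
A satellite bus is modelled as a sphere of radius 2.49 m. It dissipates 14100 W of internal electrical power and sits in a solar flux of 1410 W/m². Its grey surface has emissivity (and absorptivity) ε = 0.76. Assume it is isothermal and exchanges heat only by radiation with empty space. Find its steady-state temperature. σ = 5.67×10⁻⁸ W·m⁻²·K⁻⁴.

T ≈ 319 K

At steady state, absorbed solar power + internal power = radiated power.
Absorbed: α·S·A_cross = 0.76·1410·19.48 = 20870 W (cross-section πr²).
Total input = 20870 + 14100 = 34970 W.
Radiated: εσ·A_surf·T⁴ with A_surf = 4πr² = 77.91 m².
T⁴ = 34970/(0.76·5.67×10⁻⁸·77.91) = 1.042×10¹⁰ K⁴.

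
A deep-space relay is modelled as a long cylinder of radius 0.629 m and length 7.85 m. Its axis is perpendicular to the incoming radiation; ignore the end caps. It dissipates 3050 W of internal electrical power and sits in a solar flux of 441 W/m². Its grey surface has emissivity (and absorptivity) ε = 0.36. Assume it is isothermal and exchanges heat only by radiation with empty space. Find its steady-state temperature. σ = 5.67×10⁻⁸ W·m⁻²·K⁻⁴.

At steady state, absorbed solar power + internal power = radiated power.
Absorbed: α·S·A_cross = 0.36·441·9.875 = 1568 W (cross-section 2rL).
Total input = 1568 + 3050 = 4618 W.
Radiated: εσ·A_surf·T⁴ with A_surf = 2πrL = 31.02 m².
T⁴ = 4618/(0.36·5.67×10⁻⁸·31.02) = 7.292×10⁹ K⁴.

T ≈ 292 K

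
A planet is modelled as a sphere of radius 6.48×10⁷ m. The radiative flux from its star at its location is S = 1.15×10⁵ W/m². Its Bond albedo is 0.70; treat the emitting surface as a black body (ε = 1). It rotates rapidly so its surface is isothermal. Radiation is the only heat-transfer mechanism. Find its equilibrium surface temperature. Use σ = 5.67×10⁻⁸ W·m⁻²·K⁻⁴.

At equilibrium, absorbed power = emitted power.
Absorbing cross-section = πr² = 1.319×10¹⁶ m²; emitting surface = 4πr² = 5.277×10¹⁶ m² (ratio 4).
(1−a)S·A_cross = εσ·A_surf·T⁴  ⇒  T⁴ = (1−a)S/(4σ).
T⁴ = 0.300·1.15×10⁵/(4·5.67×10⁻⁸) = 1.521×10¹¹ K⁴.
T = (1.521×10¹¹)^(1/4).

T ≈ 625 K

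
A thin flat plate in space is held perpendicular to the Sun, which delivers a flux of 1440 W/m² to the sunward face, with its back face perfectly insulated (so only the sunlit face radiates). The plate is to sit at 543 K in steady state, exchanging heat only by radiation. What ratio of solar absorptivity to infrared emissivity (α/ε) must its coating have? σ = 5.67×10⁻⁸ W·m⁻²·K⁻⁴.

α/ε ≈ 3.42

Balance: αS·A = εσ·1A·T⁴ ⇒ α/ε = σT⁴/S.
α/ε = 5.67×10⁻⁸·(543)⁴/1440 = 5.67×10⁻⁸·8.694×10¹⁰/1440.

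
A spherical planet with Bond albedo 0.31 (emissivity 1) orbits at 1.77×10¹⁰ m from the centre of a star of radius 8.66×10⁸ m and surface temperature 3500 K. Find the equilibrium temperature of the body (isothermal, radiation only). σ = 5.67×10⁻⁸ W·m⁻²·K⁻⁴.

T ≈ 499 K

The star's surface emits σT_*⁴; at distance d the flux is S = σT_*⁴(R_*/d)².
S = 5.67×10⁻⁸·(3500)⁴·(8.66×10⁸/1.77×10¹⁰)² = 20370 W/m².
For an isothermal sphere T⁴ = (1−a)S/(4σ) = 6.197×10¹⁰ K⁴.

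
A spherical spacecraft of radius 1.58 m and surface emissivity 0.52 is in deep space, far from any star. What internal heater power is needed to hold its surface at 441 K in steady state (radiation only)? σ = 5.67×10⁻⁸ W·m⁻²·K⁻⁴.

P = εσ·4πr²·T⁴.
4πr² = 31.37 m²; T⁴ = 3.782×10¹⁰ K⁴.
P = 0.52·5.67×10⁻⁸·31.37·3.782×10¹⁰.

P ≈ 35000 W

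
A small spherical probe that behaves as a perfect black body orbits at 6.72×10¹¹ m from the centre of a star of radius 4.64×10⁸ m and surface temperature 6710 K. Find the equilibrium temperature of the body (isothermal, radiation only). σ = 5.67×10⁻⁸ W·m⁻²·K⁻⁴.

T ≈ 125 K

The star's surface emits σT_*⁴; at distance d the flux is S = σT_*⁴(R_*/d)².
S = 5.67×10⁻⁸·(6710)⁴·(4.64×10⁸/6.72×10¹¹)² = 54.80 W/m².
For an isothermal sphere T⁴ = (1−a)S/(4σ) = 2.416×10⁸ K⁴.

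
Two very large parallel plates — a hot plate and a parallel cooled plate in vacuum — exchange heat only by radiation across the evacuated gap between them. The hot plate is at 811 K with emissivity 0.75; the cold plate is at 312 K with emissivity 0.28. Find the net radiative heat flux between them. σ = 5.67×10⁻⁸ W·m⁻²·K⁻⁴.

For two infinite grey parallel plates, q = σ(T₁⁴ − T₂⁴)/(1/ε₁ + 1/ε₂ − 1).
T₁⁴ − T₂⁴ = 4.326×10¹¹ − 9.476×10⁹ = 4.231×10¹¹ K⁴.
1/ε₁ + 1/ε₂ − 1 = 1.333 + 3.571 − 1 = 3.905.
q = 5.67×10⁻⁸ × 4.231×10¹¹ / 3.905.

q ≈ 6140 W/m²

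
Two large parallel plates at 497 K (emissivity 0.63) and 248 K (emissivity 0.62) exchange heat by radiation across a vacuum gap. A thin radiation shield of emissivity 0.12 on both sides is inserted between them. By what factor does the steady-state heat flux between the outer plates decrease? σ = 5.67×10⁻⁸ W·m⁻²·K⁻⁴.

factor ≈ 8.12

Without shield: q₀ = σΔ(T⁴)/(1/ε₁+1/ε₂−1) with denominator 2.200.
With shield the two gaps are in series; the resistances add: (1/ε₁+1/ε_s−1)+(1/ε_s+1/ε₂−1) = 8.921+8.946 = 17.87.
Heat-flux ratio q₀/q = 17.87/2.200.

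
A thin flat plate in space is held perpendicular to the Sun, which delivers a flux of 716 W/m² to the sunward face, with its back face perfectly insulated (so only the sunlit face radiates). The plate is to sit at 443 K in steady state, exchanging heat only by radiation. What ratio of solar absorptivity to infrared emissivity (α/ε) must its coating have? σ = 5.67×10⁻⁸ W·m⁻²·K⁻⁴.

α/ε ≈ 3.05

Balance: αS·A = εσ·1A·T⁴ ⇒ α/ε = σT⁴/S.
α/ε = 5.67×10⁻⁸·(443)⁴/716 = 5.67×10⁻⁸·3.851×10¹⁰/716.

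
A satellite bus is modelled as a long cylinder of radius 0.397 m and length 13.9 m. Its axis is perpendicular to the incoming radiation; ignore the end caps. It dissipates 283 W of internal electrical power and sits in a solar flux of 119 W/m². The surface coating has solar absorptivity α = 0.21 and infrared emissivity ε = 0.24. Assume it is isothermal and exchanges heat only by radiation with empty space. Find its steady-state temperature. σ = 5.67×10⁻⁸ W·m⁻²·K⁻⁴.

At steady state, absorbed solar power + internal power = radiated power.
Absorbed: α·S·A_cross = 0.21·119·11.04 = 275.8 W (cross-section 2rL).
Total input = 275.8 + 283 = 558.8 W.
Radiated: εσ·A_surf·T⁴ with A_surf = 2πrL = 34.67 m².
T⁴ = 558.8/(0.24·5.67×10⁻⁸·34.67) = 1.184×10⁹ K⁴.

T ≈ 186 K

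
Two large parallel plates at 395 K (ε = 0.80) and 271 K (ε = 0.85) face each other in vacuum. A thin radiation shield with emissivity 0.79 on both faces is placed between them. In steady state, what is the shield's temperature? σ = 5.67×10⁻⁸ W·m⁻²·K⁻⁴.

T_s ≈ 348 K

In steady state the net flux on the hot side equals that on the cold side.
σ(T₁⁴−T_s⁴)/D₁ = σ(T_s⁴−T₂⁴)/D₂, with D₁ = 1/ε₁+1/ε_s−1 = 1.516, D₂ = 1/ε_s+1/ε₂−1 = 1.442.
Solve for T_s⁴: T_s⁴ = (D₂·T₁⁴ + D₁·T₂⁴)/(D₁+D₂) = 1.463×10¹⁰ K⁴.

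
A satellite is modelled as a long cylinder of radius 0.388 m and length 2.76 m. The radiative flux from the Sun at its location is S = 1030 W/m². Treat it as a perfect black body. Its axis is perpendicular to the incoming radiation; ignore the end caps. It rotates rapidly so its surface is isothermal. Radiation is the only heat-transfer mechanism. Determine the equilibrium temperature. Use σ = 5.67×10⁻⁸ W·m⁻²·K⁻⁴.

At equilibrium, absorbed power = emitted power.
Absorbing cross-section = 2rL = 2.142 m²; emitting surface = 2πrL = 6.729 m² (ratio π).
S·A_cross = εσ·A_surf·T⁴  ⇒  T⁴ = S/(πσ).
T⁴ = 1.00·1030/(π·5.67×10⁻⁸) = 5.782×10⁹ K⁴.
T = (5.782×10⁹)^(1/4).

T ≈ 276 K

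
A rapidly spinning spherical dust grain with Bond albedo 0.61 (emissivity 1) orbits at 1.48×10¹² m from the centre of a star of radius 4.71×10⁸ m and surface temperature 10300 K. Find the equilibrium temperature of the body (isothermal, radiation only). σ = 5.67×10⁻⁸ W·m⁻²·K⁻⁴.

The star's surface emits σT_*⁴; at distance d the flux is S = σT_*⁴(R_*/d)².
S = 5.67×10⁻⁸·(10300)⁴·(4.71×10⁸/1.48×10¹²)² = 64.63 W/m².
For an isothermal sphere T⁴ = (1−a)S/(4σ) = 1.111×10⁸ K⁴.

T ≈ 103 K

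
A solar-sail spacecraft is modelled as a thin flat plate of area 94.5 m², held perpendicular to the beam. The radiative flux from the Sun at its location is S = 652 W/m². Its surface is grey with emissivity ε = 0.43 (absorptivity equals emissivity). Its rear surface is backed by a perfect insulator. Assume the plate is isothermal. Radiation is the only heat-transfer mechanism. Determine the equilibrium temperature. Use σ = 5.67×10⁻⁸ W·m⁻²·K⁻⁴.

T ≈ 327 K

At equilibrium, absorbed power = emitted power.
Absorbing cross-section = A = 94.50 m²; emitting surface = A = 94.50 m² (ratio 1).
εS·A_cross = εσ·A_surf·T⁴  ⇒  T⁴ = S/(1σ)   (ε cancels).
T⁴ = 652/(1·5.67×10⁻⁸) = 1.150×10¹⁰ K⁴.
T = (1.150×10¹⁰)^(1/4).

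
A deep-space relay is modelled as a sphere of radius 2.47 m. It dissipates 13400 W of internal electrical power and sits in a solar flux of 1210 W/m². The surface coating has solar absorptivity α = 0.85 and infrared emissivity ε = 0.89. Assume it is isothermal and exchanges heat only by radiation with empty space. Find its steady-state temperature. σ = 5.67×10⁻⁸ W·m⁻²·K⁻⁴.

T ≈ 304 K

At steady state, absorbed solar power + internal power = radiated power.
Absorbed: α·S·A_cross = 0.85·1210·19.17 = 19710 W (cross-section πr²).
Total input = 19710 + 13400 = 33110 W.
Radiated: εσ·A_surf·T⁴ with A_surf = 4πr² = 76.67 m².
T⁴ = 33110/(0.89·5.67×10⁻⁸·76.67) = 8.559×10⁹ K⁴.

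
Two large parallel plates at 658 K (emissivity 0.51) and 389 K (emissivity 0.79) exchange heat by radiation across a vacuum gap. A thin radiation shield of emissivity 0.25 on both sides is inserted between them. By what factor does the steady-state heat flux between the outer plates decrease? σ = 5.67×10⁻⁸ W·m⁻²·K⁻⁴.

Without shield: q₀ = σΔ(T⁴)/(1/ε₁+1/ε₂−1) with denominator 2.227.
With shield the two gaps are in series; the resistances add: (1/ε₁+1/ε_s−1)+(1/ε_s+1/ε₂−1) = 4.961+4.266 = 9.227.
Heat-flux ratio q₀/q = 9.227/2.227.

factor ≈ 4.14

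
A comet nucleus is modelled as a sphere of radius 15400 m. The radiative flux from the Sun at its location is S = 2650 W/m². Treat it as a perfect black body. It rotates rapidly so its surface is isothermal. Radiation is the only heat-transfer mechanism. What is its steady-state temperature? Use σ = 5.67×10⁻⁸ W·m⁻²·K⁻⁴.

At equilibrium, absorbed power = emitted power.
Absorbing cross-section = πr² = 7.451×10⁸ m²; emitting surface = 4πr² = 2.980×10⁹ m² (ratio 4).
S·A_cross = εσ·A_surf·T⁴  ⇒  T⁴ = S/(4σ).
T⁴ = 1.00·2650/(4·5.67×10⁻⁸) = 1.168×10¹⁰ K⁴.
T = (1.168×10¹⁰)^(1/4).

T ≈ 329 K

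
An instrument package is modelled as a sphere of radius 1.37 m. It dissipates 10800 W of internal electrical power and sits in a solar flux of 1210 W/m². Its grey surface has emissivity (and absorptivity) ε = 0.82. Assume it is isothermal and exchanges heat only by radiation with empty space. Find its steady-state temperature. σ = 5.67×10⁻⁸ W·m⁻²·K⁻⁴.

At steady state, absorbed solar power + internal power = radiated power.
Absorbed: α·S·A_cross = 0.82·1210·5.896 = 5850 W (cross-section πr²).
Total input = 5850 + 10800 = 16650 W.
Radiated: εσ·A_surf·T⁴ with A_surf = 4πr² = 23.59 m².
T⁴ = 16650/(0.82·5.67×10⁻⁸·23.59) = 1.518×10¹⁰ K⁴.

T ≈ 351 K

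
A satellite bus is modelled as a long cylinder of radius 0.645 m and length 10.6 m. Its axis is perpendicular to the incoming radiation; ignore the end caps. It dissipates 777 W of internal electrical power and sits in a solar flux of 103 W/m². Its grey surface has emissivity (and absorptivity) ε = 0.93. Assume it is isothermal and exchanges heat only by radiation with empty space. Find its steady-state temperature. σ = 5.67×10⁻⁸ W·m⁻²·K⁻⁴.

T ≈ 174 K

At steady state, absorbed solar power + internal power = radiated power.
Absorbed: α·S·A_cross = 0.93·103·13.67 = 1310 W (cross-section 2rL).
Total input = 1310 + 777 = 2087 W.
Radiated: εσ·A_surf·T⁴ with A_surf = 2πrL = 42.96 m².
T⁴ = 2087/(0.93·5.67×10⁻⁸·42.96) = 9.212×10⁸ K⁴.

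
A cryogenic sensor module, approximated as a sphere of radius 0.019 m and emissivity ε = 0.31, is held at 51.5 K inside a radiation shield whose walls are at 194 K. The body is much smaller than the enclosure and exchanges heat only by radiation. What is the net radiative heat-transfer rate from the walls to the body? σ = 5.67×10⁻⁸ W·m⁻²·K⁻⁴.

For a small grey body in a large enclosure: P_net = εσA(T_body⁴ − T_wall⁴).
A = 4πr² = 0.004536 m²; T_body⁴ − T_wall⁴ = 7.034×10⁶ − 1.416×10⁹ = -1.409×10⁹ K⁴.
|P_net| = 0.31·5.67×10⁻⁸·0.004536·1.409×10⁹.

P_net ≈ 0.112 W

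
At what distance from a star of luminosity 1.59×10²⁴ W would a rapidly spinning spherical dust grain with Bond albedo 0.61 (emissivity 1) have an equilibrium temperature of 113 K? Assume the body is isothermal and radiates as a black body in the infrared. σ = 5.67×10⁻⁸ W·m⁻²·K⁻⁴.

d ≈ 3.65×10¹⁰ m

For an isothermal black-emitting sphere, (1−a)S·πr² = σ·4πr²·T⁴ ⇒ S = 4σT⁴/(1−a).
S = 4·5.67×10⁻⁸·(113)⁴/0.390 = 94.82 W/m².
Flux falls as S = L/(4πd²), so d = √(L/(4πS)) = √(1.59×10²⁴/(4π·94.82)).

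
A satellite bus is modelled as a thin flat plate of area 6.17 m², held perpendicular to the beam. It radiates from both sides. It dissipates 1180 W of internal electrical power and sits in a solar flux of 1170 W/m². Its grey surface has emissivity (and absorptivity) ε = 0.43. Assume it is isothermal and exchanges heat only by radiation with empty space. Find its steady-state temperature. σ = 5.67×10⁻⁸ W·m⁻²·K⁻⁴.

T ≈ 345 K

At steady state, absorbed solar power + internal power = radiated power.
Absorbed: α·S·A_cross = 0.43·1170·6.170 = 3104 W (cross-section A).
Total input = 3104 + 1180 = 4284 W.
Radiated: εσ·A_surf·T⁴ with A_surf = 2A = 12.34 m².
T⁴ = 4284/(0.43·5.67×10⁻⁸·12.34) = 1.424×10¹⁰ K⁴.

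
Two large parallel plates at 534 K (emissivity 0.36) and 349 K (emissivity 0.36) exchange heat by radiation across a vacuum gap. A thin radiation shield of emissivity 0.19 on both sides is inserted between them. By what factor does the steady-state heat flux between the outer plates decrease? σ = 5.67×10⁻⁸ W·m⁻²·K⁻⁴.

Without shield: q₀ = σΔ(T⁴)/(1/ε₁+1/ε₂−1) with denominator 4.556.
With shield the two gaps are in series; the resistances add: (1/ε₁+1/ε_s−1)+(1/ε_s+1/ε₂−1) = 7.041+7.041 = 14.08.
Heat-flux ratio q₀/q = 14.08/4.556.

factor ≈ 3.09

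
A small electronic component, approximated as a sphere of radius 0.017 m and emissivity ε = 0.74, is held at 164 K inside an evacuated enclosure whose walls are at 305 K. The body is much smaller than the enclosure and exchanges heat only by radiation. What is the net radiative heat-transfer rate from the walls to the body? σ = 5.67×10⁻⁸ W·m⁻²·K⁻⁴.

P_net ≈ 1.21 W

For a small grey body in a large enclosure: P_net = εσA(T_body⁴ − T_wall⁴).
A = 4πr² = 0.003632 m²; T_body⁴ − T_wall⁴ = 7.234×10⁸ − 8.654×10⁹ = -7.930×10⁹ K⁴.
|P_net| = 0.74·5.67×10⁻⁸·0.003632·7.930×10⁹.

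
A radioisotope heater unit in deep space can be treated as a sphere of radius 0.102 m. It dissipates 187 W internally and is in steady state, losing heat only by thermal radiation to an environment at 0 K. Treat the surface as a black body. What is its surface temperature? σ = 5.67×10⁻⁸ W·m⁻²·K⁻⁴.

Steady state: internal power = radiated power, P = εσA T⁴.
Radiating area A = 4πr² = 0.1307 m².
T⁴ = P/(εσA) = 187/(1.0·5.67×10⁻⁸·0.1307) = 2.523×10¹⁰ K⁴.
T = (2.523×10¹⁰)^(1/4).

T ≈ 399 K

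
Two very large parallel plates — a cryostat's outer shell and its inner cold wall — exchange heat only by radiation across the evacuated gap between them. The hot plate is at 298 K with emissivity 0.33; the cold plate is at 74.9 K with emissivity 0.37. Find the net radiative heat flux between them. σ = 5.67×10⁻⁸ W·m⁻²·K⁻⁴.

For two infinite grey parallel plates, q = σ(T₁⁴ − T₂⁴)/(1/ε₁ + 1/ε₂ − 1).
T₁⁴ − T₂⁴ = 7.886×10⁹ − 3.147×10⁷ = 7.855×10⁹ K⁴.
1/ε₁ + 1/ε₂ − 1 = 3.030 + 2.703 − 1 = 4.733.
q = 5.67×10⁻⁸ × 7.855×10⁹ / 4.733.

q ≈ 94.1 W/m²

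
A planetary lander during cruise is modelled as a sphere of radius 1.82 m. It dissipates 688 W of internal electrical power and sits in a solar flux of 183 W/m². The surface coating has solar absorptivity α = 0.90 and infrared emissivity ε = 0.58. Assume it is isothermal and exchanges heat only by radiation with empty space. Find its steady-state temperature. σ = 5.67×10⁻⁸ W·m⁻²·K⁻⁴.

At steady state, absorbed solar power + internal power = radiated power.
Absorbed: α·S·A_cross = 0.90·183·10.41 = 1714 W (cross-section πr²).
Total input = 1714 + 688 = 2402 W.
Radiated: εσ·A_surf·T⁴ with A_surf = 4πr² = 41.62 m².
T⁴ = 2402/(0.58·5.67×10⁻⁸·41.62) = 1.755×10⁹ K⁴.

T ≈ 205 K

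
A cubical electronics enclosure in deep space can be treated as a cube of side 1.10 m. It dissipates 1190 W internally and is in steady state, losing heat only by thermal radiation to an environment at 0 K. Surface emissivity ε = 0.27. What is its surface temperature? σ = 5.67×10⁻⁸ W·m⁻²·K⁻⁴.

Steady state: internal power = radiated power, P = εσA T⁴.
Radiating area A = 6L² = 7.260 m².
T⁴ = P/(εσA) = 1190/(0.27·5.67×10⁻⁸·7.260) = 1.071×10¹⁰ K⁴.
T = (1.071×10¹⁰)^(1/4).

T ≈ 322 K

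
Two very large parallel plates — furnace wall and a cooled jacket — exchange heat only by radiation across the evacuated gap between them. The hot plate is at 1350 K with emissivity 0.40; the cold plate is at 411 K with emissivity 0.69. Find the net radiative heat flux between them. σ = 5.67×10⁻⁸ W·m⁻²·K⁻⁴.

q ≈ 63300 W/m²

For two infinite grey parallel plates, q = σ(T₁⁴ − T₂⁴)/(1/ε₁ + 1/ε₂ − 1).
T₁⁴ − T₂⁴ = 3.322×10¹² − 2.853×10¹⁰ = 3.293×10¹² K⁴.
1/ε₁ + 1/ε₂ − 1 = 2.500 + 1.449 − 1 = 2.949.
q = 5.67×10⁻⁸ × 3.293×10¹² / 2.949.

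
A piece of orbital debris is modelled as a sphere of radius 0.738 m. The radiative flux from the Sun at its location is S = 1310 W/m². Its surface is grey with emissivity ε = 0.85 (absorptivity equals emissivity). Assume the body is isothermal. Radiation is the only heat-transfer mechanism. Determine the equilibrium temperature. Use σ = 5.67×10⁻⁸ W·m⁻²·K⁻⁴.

At equilibrium, absorbed power = emitted power.
Absorbing cross-section = πr² = 1.711 m²; emitting surface = 4πr² = 6.844 m² (ratio 4).
εS·A_cross = εσ·A_surf·T⁴  ⇒  T⁴ = S/(4σ)   (ε cancels).
T⁴ = 1310/(4·5.67×10⁻⁸) = 5.776×10⁹ K⁴.
T = (5.776×10⁹)^(1/4).

T ≈ 276 K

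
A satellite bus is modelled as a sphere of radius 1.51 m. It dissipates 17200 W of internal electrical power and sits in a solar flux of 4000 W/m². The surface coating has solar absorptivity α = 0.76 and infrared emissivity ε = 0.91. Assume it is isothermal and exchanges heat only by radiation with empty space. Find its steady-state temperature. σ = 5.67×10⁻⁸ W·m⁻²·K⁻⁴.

T ≈ 403 K

At steady state, absorbed solar power + internal power = radiated power.
Absorbed: α·S·A_cross = 0.76·4000·7.163 = 21780 W (cross-section πr²).
Total input = 21780 + 17200 = 38980 W.
Radiated: εσ·A_surf·T⁴ with A_surf = 4πr² = 28.65 m².
T⁴ = 38980/(0.91·5.67×10⁻⁸·28.65) = 2.636×10¹⁰ K⁴.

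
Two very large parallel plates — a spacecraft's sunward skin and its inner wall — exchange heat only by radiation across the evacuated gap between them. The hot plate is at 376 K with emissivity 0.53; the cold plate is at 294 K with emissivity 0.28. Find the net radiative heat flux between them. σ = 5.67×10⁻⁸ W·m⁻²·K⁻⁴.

For two infinite grey parallel plates, q = σ(T₁⁴ − T₂⁴)/(1/ε₁ + 1/ε₂ − 1).
T₁⁴ − T₂⁴ = 1.999×10¹⁰ − 7.471×10⁹ = 1.252×10¹⁰ K⁴.
1/ε₁ + 1/ε₂ − 1 = 1.887 + 3.571 − 1 = 4.458.
q = 5.67×10⁻⁸ × 1.252×10¹⁰ / 4.458.

q ≈ 159 W/m²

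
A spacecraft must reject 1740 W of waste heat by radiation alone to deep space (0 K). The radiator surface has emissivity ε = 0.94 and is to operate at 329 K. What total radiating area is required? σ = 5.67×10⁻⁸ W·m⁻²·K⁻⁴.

P = εσA T⁴ ⇒ A = P/(εσT⁴).
T⁴ = 1.172×10¹⁰ K⁴.
A = 1740/(0.94 × 5.67×10⁻⁸ × 1.172×10¹⁰).

A ≈ 2.79 m²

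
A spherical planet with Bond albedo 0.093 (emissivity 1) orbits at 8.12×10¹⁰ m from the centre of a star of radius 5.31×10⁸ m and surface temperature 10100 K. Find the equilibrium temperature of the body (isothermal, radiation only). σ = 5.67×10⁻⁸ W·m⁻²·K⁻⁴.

The star's surface emits σT_*⁴; at distance d the flux is S = σT_*⁴(R_*/d)².
S = 5.67×10⁻⁸·(10100)⁴·(5.31×10⁸/8.12×10¹⁰)² = 25230 W/m².
For an isothermal sphere T⁴ = (1−a)S/(4σ) = 1.009×10¹¹ K⁴.

T ≈ 564 K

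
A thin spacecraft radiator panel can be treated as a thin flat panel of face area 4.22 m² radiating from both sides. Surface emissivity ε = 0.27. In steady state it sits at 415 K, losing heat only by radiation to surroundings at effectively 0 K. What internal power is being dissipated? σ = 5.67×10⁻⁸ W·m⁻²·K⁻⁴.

Steady state: P = εσA T⁴.
A = 2·4.22 = 8.440 m²; T⁴ = (415)⁴ = 2.966×10¹⁰ K⁴.
P = 0.27 × 5.67×10⁻⁸ × 8.440 × 2.966×10¹⁰.

P ≈ 3830 W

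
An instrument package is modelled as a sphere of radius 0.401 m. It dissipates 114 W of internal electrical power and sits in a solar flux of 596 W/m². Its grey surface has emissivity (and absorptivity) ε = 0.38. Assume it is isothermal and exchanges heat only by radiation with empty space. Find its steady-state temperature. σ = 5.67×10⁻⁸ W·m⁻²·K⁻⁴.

T ≈ 269 K

At steady state, absorbed solar power + internal power = radiated power.
Absorbed: α·S·A_cross = 0.38·596·0.5052 = 114.4 W (cross-section πr²).
Total input = 114.4 + 114 = 228.4 W.
Radiated: εσ·A_surf·T⁴ with A_surf = 4πr² = 2.021 m².
T⁴ = 228.4/(0.38·5.67×10⁻⁸·2.021) = 5.246×10⁹ K⁴.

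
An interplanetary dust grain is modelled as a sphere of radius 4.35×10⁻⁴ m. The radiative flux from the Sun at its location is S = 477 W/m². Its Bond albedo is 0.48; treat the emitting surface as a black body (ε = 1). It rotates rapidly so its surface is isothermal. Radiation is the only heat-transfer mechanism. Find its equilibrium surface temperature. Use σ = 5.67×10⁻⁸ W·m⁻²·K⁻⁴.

T ≈ 182 K

At equilibrium, absorbed power = emitted power.
Absorbing cross-section = πr² = 5.945×10⁻⁷ m²; emitting surface = 4πr² = 2.378×10⁻⁶ m² (ratio 4).
(1−a)S·A_cross = εσ·A_surf·T⁴  ⇒  T⁴ = (1−a)S/(4σ).
T⁴ = 0.520·477/(4·5.67×10⁻⁸) = 1.094×10⁹ K⁴.
T = (1.094×10⁹)^(1/4).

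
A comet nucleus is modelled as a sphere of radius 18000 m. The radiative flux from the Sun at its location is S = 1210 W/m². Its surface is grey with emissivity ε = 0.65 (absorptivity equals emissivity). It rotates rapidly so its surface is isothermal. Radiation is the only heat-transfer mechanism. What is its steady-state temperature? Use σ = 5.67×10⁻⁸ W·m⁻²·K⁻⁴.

At equilibrium, absorbed power = emitted power.
Absorbing cross-section = πr² = 1.018×10⁹ m²; emitting surface = 4πr² = 4.072×10⁹ m² (ratio 4).
εS·A_cross = εσ·A_surf·T⁴  ⇒  T⁴ = S/(4σ)   (ε cancels).
T⁴ = 1210/(4·5.67×10⁻⁸) = 5.335×10⁹ K⁴.
T = (5.335×10⁹)^(1/4).

T ≈ 270 K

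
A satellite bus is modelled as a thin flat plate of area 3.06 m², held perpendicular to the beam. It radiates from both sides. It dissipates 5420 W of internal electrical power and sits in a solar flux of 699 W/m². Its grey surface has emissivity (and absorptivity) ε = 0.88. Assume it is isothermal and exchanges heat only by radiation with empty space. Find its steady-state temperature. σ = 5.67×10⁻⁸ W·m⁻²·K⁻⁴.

At steady state, absorbed solar power + internal power = radiated power.
Absorbed: α·S·A_cross = 0.88·699·3.060 = 1882 W (cross-section A).
Total input = 1882 + 5420 = 7302 W.
Radiated: εσ·A_surf·T⁴ with A_surf = 2A = 6.120 m².
T⁴ = 7302/(0.88·5.67×10⁻⁸·6.120) = 2.391×10¹⁰ K⁴.

T ≈ 393 K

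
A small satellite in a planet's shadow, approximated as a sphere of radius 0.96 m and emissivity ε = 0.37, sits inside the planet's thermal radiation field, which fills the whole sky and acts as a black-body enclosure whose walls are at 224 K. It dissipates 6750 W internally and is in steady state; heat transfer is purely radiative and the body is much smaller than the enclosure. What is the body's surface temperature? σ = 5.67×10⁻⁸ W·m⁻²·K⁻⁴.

For a small grey body in a large enclosure, net radiated power = εσA(T⁴ − T_w⁴).
Steady state: P = εσA(T⁴ − T_w⁴) with A = 4πr² = 11.58 m².
T⁴ = P/(εσA) + T_w⁴ = 6750/(0.37·5.67×10⁻⁸·11.58) + (224)⁴
    = 2.778×10¹⁰ + 2.518×10⁹ = 3.030×10¹⁰ K⁴.

T ≈ 417 K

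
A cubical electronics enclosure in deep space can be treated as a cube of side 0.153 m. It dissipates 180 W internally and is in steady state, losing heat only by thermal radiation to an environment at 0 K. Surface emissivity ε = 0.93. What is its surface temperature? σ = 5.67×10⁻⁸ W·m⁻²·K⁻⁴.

T ≈ 395 K

Steady state: internal power = radiated power, P = εσA T⁴.
Radiating area A = 6L² = 0.1405 m².
T⁴ = P/(εσA) = 180/(0.93·5.67×10⁻⁸·0.1405) = 2.430×10¹⁰ K⁴.
T = (2.430×10¹⁰)^(1/4).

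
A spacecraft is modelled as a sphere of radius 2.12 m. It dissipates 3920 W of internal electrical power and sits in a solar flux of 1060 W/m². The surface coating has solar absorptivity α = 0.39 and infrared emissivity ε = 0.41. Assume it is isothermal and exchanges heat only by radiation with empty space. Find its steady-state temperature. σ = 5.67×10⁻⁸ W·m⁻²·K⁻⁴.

T ≈ 294 K

At steady state, absorbed solar power + internal power = radiated power.
Absorbed: α·S·A_cross = 0.39·1060·14.12 = 5837 W (cross-section πr²).
Total input = 5837 + 3920 = 9757 W.
Radiated: εσ·A_surf·T⁴ with A_surf = 4πr² = 56.48 m².
T⁴ = 9757/(0.41·5.67×10⁻⁸·56.48) = 7.431×10⁹ K⁴.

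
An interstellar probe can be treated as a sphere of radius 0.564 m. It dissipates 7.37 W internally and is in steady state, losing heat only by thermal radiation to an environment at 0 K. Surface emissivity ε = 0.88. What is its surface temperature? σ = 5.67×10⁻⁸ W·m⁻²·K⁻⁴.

Steady state: internal power = radiated power, P = εσA T⁴.
Radiating area A = 4πr² = 3.997 m².
T⁴ = P/(εσA) = 7.37/(0.88·5.67×10⁻⁸·3.997) = 3.695×10⁷ K⁴.
T = (3.695×10⁷)^(1/4).

T ≈ 78.0 K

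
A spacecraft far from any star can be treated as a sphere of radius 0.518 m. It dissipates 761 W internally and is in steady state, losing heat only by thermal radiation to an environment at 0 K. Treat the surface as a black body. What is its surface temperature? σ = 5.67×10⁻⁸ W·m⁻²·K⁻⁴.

T ≈ 251 K

Steady state: internal power = radiated power, P = εσA T⁴.
Radiating area A = 4πr² = 3.372 m².
T⁴ = P/(εσA) = 761/(1.0·5.67×10⁻⁸·3.372) = 3.980×10⁹ K⁴.
T = (3.980×10⁹)^(1/4).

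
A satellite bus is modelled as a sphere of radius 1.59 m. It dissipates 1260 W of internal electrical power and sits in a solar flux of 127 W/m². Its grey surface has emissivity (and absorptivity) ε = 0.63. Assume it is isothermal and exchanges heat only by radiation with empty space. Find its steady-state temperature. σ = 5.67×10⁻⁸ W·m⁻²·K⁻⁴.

T ≈ 202 K

At steady state, absorbed solar power + internal power = radiated power.
Absorbed: α·S·A_cross = 0.63·127·7.942 = 635.5 W (cross-section πr²).
Total input = 635.5 + 1260 = 1895 W.
Radiated: εσ·A_surf·T⁴ with A_surf = 4πr² = 31.77 m².
T⁴ = 1895/(0.63·5.67×10⁻⁸·31.77) = 1.670×10⁹ K⁴.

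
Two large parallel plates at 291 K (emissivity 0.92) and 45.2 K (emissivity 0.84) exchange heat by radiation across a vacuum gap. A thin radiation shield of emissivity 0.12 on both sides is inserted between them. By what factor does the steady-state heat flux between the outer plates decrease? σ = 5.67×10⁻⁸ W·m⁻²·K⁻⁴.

factor ≈ 13.3

Without shield: q₀ = σΔ(T⁴)/(1/ε₁+1/ε₂−1) with denominator 1.277.
With shield the two gaps are in series; the resistances add: (1/ε₁+1/ε_s−1)+(1/ε_s+1/ε₂−1) = 8.420+8.524 = 16.94.
Heat-flux ratio q₀/q = 16.94/1.277.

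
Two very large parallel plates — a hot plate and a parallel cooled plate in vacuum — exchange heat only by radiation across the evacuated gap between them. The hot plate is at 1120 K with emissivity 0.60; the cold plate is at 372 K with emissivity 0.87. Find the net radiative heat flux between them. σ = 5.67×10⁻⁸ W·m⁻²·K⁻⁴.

For two infinite grey parallel plates, q = σ(T₁⁴ − T₂⁴)/(1/ε₁ + 1/ε₂ − 1).
T₁⁴ − T₂⁴ = 1.574×10¹² − 1.915×10¹⁰ = 1.554×10¹² K⁴.
1/ε₁ + 1/ε₂ − 1 = 1.667 + 1.149 − 1 = 1.816.
q = 5.67×10⁻⁸ × 1.554×10¹² / 1.816.

q ≈ 48500 W/m²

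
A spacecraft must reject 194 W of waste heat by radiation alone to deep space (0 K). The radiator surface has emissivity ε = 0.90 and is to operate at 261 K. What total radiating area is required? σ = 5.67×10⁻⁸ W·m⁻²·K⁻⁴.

A ≈ 0.819 m²

P = εσA T⁴ ⇒ A = P/(εσT⁴).
T⁴ = 4.640×10⁹ K⁴.
A = 194/(0.90 × 5.67×10⁻⁸ × 4.640×10⁹).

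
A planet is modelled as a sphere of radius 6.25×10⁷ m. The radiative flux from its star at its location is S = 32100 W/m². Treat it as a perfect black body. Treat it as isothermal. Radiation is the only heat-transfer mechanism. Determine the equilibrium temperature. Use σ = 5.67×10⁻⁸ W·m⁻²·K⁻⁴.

At equilibrium, absorbed power = emitted power.
Absorbing cross-section = πr² = 1.227×10¹⁶ m²; emitting surface = 4πr² = 4.909×10¹⁶ m² (ratio 4).
S·A_cross = εσ·A_surf·T⁴  ⇒  T⁴ = S/(4σ).
T⁴ = 1.00·32100/(4·5.67×10⁻⁸) = 1.415×10¹¹ K⁴.
T = (1.415×10¹¹)^(1/4).

T ≈ 613 K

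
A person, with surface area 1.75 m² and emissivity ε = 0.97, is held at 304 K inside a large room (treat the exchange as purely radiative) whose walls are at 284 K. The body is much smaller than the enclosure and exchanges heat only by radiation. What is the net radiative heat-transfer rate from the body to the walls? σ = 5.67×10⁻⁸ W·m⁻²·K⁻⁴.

For a small grey body in a large enclosure: P_net = εσA(T_body⁴ − T_wall⁴).
A = 1.75 m²; T_body⁴ − T_wall⁴ = 8.541×10⁹ − 6.505×10⁹ = 2.035×10⁹ K⁴.
|P_net| = 0.97·5.67×10⁻⁸·1.750·2.035×10⁹.

P_net ≈ 196 W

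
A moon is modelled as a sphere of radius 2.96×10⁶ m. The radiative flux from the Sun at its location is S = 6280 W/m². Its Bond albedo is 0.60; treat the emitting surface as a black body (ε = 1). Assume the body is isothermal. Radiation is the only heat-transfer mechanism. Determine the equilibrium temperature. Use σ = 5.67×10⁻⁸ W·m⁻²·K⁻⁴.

At equilibrium, absorbed power = emitted power.
Absorbing cross-section = πr² = 2.753×10¹³ m²; emitting surface = 4πr² = 1.101×10¹⁴ m² (ratio 4).
(1−a)S·A_cross = εσ·A_surf·T⁴  ⇒  T⁴ = (1−a)S/(4σ).
T⁴ = 0.400·6280/(4·5.67×10⁻⁸) = 1.108×10¹⁰ K⁴.
T = (1.108×10¹⁰)^(1/4).

T ≈ 324 K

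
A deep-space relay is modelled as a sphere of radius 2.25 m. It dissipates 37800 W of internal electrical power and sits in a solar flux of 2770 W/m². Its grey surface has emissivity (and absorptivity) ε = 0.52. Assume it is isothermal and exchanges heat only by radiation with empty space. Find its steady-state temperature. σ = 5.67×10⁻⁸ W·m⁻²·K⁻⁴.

At steady state, absorbed solar power + internal power = radiated power.
Absorbed: α·S·A_cross = 0.52·2770·15.90 = 22910 W (cross-section πr²).
Total input = 22910 + 37800 = 60710 W.
Radiated: εσ·A_surf·T⁴ with A_surf = 4πr² = 63.62 m².
T⁴ = 60710/(0.52·5.67×10⁻⁸·63.62) = 3.237×10¹⁰ K⁴.

T ≈ 424 K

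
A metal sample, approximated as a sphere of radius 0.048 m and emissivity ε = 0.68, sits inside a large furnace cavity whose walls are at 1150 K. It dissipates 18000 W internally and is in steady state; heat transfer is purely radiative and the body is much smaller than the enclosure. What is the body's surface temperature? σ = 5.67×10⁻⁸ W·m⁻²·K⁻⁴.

For a small grey body in a large enclosure, net radiated power = εσA(T⁴ − T_w⁴).
Steady state: P = εσA(T⁴ − T_w⁴) with A = 4πr² = 0.02895 m².
T⁴ = P/(εσA) + T_w⁴ = 18000/(0.68·5.67×10⁻⁸·0.02895) + (1150)⁴
    = 1.612×10¹³ + 1.749×10¹² = 1.787×10¹³ K⁴.

T ≈ 2060 K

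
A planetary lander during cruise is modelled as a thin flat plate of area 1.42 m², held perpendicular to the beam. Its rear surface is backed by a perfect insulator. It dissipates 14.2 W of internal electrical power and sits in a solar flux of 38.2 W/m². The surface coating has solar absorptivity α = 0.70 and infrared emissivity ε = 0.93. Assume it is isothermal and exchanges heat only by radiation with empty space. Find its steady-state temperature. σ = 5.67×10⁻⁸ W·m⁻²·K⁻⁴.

At steady state, absorbed solar power + internal power = radiated power.
Absorbed: α·S·A_cross = 0.70·38.2·1.420 = 37.97 W (cross-section A).
Total input = 37.97 + 14.2 = 52.17 W.
Radiated: εσ·A_surf·T⁴ with A_surf = A = 1.420 m².
T⁴ = 52.17/(0.93·5.67×10⁻⁸·1.420) = 6.967×10⁸ K⁴.

T ≈ 162 K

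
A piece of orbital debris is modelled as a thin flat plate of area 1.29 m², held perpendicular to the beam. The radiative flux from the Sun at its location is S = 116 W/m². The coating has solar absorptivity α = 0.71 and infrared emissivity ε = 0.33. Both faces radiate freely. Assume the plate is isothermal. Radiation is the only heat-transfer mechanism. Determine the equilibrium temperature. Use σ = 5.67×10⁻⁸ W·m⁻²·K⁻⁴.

T ≈ 217 K

At equilibrium, absorbed power = emitted power.
Absorbing cross-section = A = 1.290 m²; emitting surface = 2A = 2.580 m² (ratio 2).
αS·A_cross = εσ·A_surf·T⁴  ⇒  T⁴ = αS/(ε·2σ).
T⁴ = 0.710·116/(0.33·2·5.67×10⁻⁸) = 2.201×10⁹ K⁴.
T = (2.201×10⁹)^(1/4).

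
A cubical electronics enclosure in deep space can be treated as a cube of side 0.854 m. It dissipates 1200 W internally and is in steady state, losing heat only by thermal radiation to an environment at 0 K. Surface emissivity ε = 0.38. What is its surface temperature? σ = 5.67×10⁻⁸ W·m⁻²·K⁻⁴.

T ≈ 336 K

Steady state: internal power = radiated power, P = εσA T⁴.
Radiating area A = 6L² = 4.376 m².
T⁴ = P/(εσA) = 1200/(0.38·5.67×10⁻⁸·4.376) = 1.273×10¹⁰ K⁴.
T = (1.273×10¹⁰)^(1/4).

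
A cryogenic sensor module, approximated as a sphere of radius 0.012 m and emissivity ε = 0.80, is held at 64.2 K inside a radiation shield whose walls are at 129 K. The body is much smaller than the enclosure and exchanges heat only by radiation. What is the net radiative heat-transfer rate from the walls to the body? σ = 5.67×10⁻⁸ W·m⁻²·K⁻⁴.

P_net ≈ 0.0213 W

For a small grey body in a large enclosure: P_net = εσA(T_body⁴ − T_wall⁴).
A = 4πr² = 0.001810 m²; T_body⁴ − T_wall⁴ = 1.699×10⁷ − 2.769×10⁸ = -2.599×10⁸ K⁴.
|P_net| = 0.80·5.67×10⁻⁸·0.001810·2.599×10⁸.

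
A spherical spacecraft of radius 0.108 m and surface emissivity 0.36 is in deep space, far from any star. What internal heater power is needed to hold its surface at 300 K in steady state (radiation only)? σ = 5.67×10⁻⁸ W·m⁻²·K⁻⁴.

P = εσ·4πr²·T⁴.
4πr² = 0.1466 m²; T⁴ = 8.100×10⁹ K⁴.
P = 0.36·5.67×10⁻⁸·0.1466·8.100×10⁹.

P ≈ 24.2 W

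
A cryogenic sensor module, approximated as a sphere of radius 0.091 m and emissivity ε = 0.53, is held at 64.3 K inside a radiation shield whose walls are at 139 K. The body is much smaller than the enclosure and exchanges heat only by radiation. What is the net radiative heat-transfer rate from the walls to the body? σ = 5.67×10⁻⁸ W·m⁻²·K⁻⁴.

P_net ≈ 1.11 W

For a small grey body in a large enclosure: P_net = εσA(T_body⁴ − T_wall⁴).
A = 4πr² = 0.1041 m²; T_body⁴ − T_wall⁴ = 1.709×10⁷ − 3.733×10⁸ = -3.562×10⁸ K⁴.
|P_net| = 0.53·5.67×10⁻⁸·0.1041·3.562×10⁸.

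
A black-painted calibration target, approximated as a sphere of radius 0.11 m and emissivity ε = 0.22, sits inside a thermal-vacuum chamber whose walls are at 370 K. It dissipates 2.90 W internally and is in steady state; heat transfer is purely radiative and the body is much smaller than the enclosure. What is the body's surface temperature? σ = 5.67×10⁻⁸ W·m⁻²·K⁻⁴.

T ≈ 377 K

For a small grey body in a large enclosure, net radiated power = εσA(T⁴ − T_w⁴).
Steady state: P = εσA(T⁴ − T_w⁴) with A = 4πr² = 0.1521 m².
T⁴ = P/(εσA) + T_w⁴ = 2.90/(0.22·5.67×10⁻⁸·0.1521) + (370)⁴
    = 1.529×10⁹ + 1.874×10¹⁰ = 2.027×10¹⁰ K⁴.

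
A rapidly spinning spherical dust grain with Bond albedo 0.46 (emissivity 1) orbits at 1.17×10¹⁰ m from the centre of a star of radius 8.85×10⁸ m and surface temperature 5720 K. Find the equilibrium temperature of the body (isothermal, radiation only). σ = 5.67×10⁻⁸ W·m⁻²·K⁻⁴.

T ≈ 954 K

The star's surface emits σT_*⁴; at distance d the flux is S = σT_*⁴(R_*/d)².
S = 5.67×10⁻⁸·(5720)⁴·(8.85×10⁸/1.17×10¹⁰)² = 3.473×10⁵ W/m².
For an isothermal sphere T⁴ = (1−a)S/(4σ) = 8.269×10¹¹ K⁴.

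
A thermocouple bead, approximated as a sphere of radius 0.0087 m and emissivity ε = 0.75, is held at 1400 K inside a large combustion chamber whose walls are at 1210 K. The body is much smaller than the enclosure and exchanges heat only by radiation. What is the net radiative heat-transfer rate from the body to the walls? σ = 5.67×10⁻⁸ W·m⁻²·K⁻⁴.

P_net ≈ 68.7 W

For a small grey body in a large enclosure: P_net = εσA(T_body⁴ − T_wall⁴).
A = 4πr² = 9.511×10⁻⁴ m²; T_body⁴ − T_wall⁴ = 3.842×10¹² − 2.144×10¹² = 1.698×10¹² K⁴.
|P_net| = 0.75·5.67×10⁻⁸·9.511×10⁻⁴·1.698×10¹².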